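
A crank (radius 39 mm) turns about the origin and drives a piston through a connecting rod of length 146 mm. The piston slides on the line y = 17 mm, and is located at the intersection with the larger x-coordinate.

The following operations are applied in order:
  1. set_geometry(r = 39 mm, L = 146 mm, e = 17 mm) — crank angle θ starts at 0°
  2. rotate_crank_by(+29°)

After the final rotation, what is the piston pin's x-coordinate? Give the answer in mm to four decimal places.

set_geometry: r = 39 mm, L = 146 mm, e = 17 mm; θ ← 0°
rotate_crank_by(+29°): θ ← 0° +29° = 29°
crank pin P = (r cos θ, r sin θ) = (34.110169, 18.907575)
h = r sin θ − e = 18.907575 − 17 = 1.907575
x = r cos θ + √(L² − h²) = 34.110169 + √(21316.0 − 3.6388) = 34.110169 + 145.987538 = 180.097706

180.0977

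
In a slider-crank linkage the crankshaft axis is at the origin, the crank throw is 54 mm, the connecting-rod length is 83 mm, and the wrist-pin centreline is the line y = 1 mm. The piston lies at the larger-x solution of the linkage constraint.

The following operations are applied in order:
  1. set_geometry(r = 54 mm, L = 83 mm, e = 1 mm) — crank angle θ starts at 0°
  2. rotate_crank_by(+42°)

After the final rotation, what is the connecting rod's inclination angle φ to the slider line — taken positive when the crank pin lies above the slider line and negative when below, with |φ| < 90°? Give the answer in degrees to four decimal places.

set_geometry: r = 54 mm, L = 83 mm, e = 1 mm; θ ← 0°
rotate_crank_by(+42°): θ ← 0° +42° = 42°
crank pin P = (r cos θ, r sin θ) = (40.129821, 36.133053)
h = r sin θ − e = 36.133053 − 1 = 35.133053
sin φ = h / L = 35.133053 / 83 = 0.42328979
φ = arcsin(0.42328979) = 25.042461°

25.0425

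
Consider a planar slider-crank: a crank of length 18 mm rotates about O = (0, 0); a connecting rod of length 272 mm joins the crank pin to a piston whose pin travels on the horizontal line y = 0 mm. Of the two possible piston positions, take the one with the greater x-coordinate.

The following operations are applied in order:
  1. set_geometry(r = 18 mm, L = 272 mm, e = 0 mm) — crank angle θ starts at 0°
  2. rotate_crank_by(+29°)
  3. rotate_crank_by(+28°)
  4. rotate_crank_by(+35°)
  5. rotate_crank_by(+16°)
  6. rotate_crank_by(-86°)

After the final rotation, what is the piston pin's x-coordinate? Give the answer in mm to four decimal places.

288.6057

set_geometry: r = 18 mm, L = 272 mm, e = 0 mm; θ ← 0°
rotate_crank_by(+29°): θ ← 0° +29° = 29°
rotate_crank_by(+28°): θ ← 29° +28° = 57°
rotate_crank_by(+35°): θ ← 57° +35° = 92°
rotate_crank_by(+16°): θ ← 92° +16° = 108°
rotate_crank_by(-86°): θ ← 108° -86° = 22°
crank pin P = (r cos θ, r sin θ) = (16.689309, 6.742919)
h = r sin θ − e = 6.742919 − 0 = 6.742919
x = r cos θ + √(L² − h²) = 16.689309 + √(73984.0 − 45.4670) = 16.689309 + 271.916408 = 288.605718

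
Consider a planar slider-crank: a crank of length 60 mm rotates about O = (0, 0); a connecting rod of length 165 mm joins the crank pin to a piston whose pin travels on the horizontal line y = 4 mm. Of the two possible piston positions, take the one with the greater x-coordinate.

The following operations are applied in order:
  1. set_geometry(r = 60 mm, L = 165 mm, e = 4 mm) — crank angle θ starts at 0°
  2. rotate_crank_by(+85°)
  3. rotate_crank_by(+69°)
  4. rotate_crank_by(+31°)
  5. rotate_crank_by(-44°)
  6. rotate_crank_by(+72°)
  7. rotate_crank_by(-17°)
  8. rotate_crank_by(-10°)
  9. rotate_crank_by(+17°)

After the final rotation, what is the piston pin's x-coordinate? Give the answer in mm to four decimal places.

set_geometry: r = 60 mm, L = 165 mm, e = 4 mm; θ ← 0°
rotate_crank_by(+85°): θ ← 0° +85° = 85°
rotate_crank_by(+69°): θ ← 85° +69° = 154°
rotate_crank_by(+31°): θ ← 154° +31° = 185°
rotate_crank_by(-44°): θ ← 185° -44° = 141°
rotate_crank_by(+72°): θ ← 141° +72° = 213°
rotate_crank_by(-17°): θ ← 213° -17° = 196°
rotate_crank_by(-10°): θ ← 196° -10° = 186°
rotate_crank_by(+17°): θ ← 186° +17° = 203°
crank pin P = (r cos θ, r sin θ) = (-55.230291, -23.443868)
h = r sin θ − e = -23.443868 − 4 = -27.443868
x = r cos θ + √(L² − h²) = -55.230291 + √(27225.0 − 753.1659) = -55.230291 + 162.701672 = 107.471381

107.4714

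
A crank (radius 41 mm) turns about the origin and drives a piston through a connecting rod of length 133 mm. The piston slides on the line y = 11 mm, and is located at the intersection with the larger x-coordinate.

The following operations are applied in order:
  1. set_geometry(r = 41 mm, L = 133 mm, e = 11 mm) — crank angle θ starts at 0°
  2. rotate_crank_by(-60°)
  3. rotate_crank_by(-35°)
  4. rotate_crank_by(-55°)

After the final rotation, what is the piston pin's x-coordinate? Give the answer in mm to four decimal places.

set_geometry: r = 41 mm, L = 133 mm, e = 11 mm; θ ← 0°
rotate_crank_by(-60°): θ ← 0° -60° = -60°
rotate_crank_by(-35°): θ ← -60° -35° = -95°
rotate_crank_by(-55°): θ ← -95° -55° = -150°
crank pin P = (r cos θ, r sin θ) = (-35.507042, -20.500000)
h = r sin θ − e = -20.500000 − 11 = -31.500000
x = r cos θ + √(L² − h²) = -35.507042 + √(17689.0 − 992.2500) = -35.507042 + 129.215905 = 93.708863

93.7089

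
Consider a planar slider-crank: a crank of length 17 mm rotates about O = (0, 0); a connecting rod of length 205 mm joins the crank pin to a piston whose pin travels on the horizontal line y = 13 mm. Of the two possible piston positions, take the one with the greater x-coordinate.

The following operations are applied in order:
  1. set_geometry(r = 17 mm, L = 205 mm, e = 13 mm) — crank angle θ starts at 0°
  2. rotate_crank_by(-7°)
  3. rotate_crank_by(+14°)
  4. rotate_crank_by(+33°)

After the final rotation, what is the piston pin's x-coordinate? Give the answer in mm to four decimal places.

218.0123

set_geometry: r = 17 mm, L = 205 mm, e = 13 mm; θ ← 0°
rotate_crank_by(-7°): θ ← 0° -7° = -7°
rotate_crank_by(+14°): θ ← -7° +14° = 7°
rotate_crank_by(+33°): θ ← 7° +33° = 40°
crank pin P = (r cos θ, r sin θ) = (13.022756, 10.927389)
h = r sin θ − e = 10.927389 − 13 = -2.072611
x = r cos θ + √(L² − h²) = 13.022756 + √(42025.0 − 4.2957) = 13.022756 + 204.989522 = 218.012278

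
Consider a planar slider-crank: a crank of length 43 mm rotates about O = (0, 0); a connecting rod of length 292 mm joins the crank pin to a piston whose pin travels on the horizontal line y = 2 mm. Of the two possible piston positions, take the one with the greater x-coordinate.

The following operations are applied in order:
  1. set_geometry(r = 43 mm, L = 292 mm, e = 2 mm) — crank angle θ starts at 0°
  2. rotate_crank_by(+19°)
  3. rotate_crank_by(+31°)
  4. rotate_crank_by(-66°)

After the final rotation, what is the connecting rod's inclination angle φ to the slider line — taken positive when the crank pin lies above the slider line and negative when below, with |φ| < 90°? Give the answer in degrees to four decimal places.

set_geometry: r = 43 mm, L = 292 mm, e = 2 mm; θ ← 0°
rotate_crank_by(+19°): θ ← 0° +19° = 19°
rotate_crank_by(+31°): θ ← 19° +31° = 50°
rotate_crank_by(-66°): θ ← 50° -66° = -16°
crank pin P = (r cos θ, r sin θ) = (41.334253, -11.852406)
h = r sin θ − e = -11.852406 − 2 = -13.852406
sin φ = h / L = -13.852406 / 292 = -0.04743975
φ = arcsin(-0.04743975) = -2.719118°

-2.7191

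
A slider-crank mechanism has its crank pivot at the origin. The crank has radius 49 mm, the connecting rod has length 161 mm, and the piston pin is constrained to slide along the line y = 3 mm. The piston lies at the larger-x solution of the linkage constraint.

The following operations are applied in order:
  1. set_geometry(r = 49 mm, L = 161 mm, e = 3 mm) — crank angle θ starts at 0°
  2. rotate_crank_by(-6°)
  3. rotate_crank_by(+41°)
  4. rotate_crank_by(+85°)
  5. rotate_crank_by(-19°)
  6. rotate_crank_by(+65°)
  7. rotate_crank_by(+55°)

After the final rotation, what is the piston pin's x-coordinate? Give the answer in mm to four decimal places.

set_geometry: r = 49 mm, L = 161 mm, e = 3 mm; θ ← 0°
rotate_crank_by(-6°): θ ← 0° -6° = -6°
rotate_crank_by(+41°): θ ← -6° +41° = 35°
rotate_crank_by(+85°): θ ← 35° +85° = 120°
rotate_crank_by(-19°): θ ← 120° -19° = 101°
rotate_crank_by(+65°): θ ← 101° +65° = 166°
rotate_crank_by(+55°): θ ← 166° +55° = 221°
crank pin P = (r cos θ, r sin θ) = (-36.980769, -32.146892)
h = r sin θ − e = -32.146892 − 3 = -35.146892
x = r cos θ + √(L² − h²) = -36.980769 + √(25921.0 − 1235.3040) = -36.980769 + 157.116823 = 120.136053

120.1361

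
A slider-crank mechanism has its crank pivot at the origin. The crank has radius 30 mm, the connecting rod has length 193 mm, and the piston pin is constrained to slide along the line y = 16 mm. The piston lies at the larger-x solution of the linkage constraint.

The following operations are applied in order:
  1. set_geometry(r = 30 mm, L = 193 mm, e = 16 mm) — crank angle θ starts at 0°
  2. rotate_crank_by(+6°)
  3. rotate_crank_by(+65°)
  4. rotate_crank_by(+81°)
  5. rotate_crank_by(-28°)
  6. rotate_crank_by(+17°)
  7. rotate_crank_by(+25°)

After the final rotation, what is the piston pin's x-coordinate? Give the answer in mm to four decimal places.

set_geometry: r = 30 mm, L = 193 mm, e = 16 mm; θ ← 0°
rotate_crank_by(+6°): θ ← 0° +6° = 6°
rotate_crank_by(+65°): θ ← 6° +65° = 71°
rotate_crank_by(+81°): θ ← 71° +81° = 152°
rotate_crank_by(-28°): θ ← 152° -28° = 124°
rotate_crank_by(+17°): θ ← 124° +17° = 141°
rotate_crank_by(+25°): θ ← 141° +25° = 166°
crank pin P = (r cos θ, r sin θ) = (-29.108872, 7.257657)
h = r sin θ − e = 7.257657 − 16 = -8.742343
x = r cos θ + √(L² − h²) = -29.108872 + √(37249.0 − 76.4286) = -29.108872 + 192.801897 = 163.693025

163.6930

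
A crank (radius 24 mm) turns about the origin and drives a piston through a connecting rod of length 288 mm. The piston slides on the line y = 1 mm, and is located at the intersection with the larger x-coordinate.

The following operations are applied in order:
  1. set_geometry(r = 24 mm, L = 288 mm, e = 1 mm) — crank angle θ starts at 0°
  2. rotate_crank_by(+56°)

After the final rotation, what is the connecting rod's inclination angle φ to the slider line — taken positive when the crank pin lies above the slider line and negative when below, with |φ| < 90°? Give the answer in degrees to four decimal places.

set_geometry: r = 24 mm, L = 288 mm, e = 1 mm; θ ← 0°
rotate_crank_by(+56°): θ ← 0° +56° = 56°
crank pin P = (r cos θ, r sin θ) = (13.420630, 19.896902)
h = r sin θ − e = 19.896902 − 1 = 18.896902
sin φ = h / L = 18.896902 / 288 = 0.06561424
φ = arcsin(0.06561424) = 3.762122°

3.7621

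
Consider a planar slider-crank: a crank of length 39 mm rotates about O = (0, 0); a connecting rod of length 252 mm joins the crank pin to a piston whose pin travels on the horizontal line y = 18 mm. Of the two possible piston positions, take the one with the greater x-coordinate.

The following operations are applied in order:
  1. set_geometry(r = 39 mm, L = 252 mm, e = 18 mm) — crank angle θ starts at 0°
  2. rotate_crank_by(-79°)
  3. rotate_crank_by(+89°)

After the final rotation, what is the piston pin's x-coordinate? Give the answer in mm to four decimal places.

set_geometry: r = 39 mm, L = 252 mm, e = 18 mm; θ ← 0°
rotate_crank_by(-79°): θ ← 0° -79° = -79°
rotate_crank_by(+89°): θ ← -79° +89° = 10°
crank pin P = (r cos θ, r sin θ) = (38.407502, 6.772279)
h = r sin θ − e = 6.772279 − 18 = -11.227721
x = r cos θ + √(L² − h²) = 38.407502 + √(63504.0 − 126.0617) = 38.407502 + 251.749753 = 290.157256

290.1573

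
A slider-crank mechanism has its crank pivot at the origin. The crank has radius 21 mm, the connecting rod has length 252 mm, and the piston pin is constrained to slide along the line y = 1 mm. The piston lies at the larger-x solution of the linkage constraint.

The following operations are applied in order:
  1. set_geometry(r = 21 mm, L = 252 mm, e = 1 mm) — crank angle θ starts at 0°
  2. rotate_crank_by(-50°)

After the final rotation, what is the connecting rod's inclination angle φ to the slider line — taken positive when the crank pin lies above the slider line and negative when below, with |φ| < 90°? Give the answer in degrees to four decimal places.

set_geometry: r = 21 mm, L = 252 mm, e = 1 mm; θ ← 0°
rotate_crank_by(-50°): θ ← 0° -50° = -50°
crank pin P = (r cos θ, r sin θ) = (13.498540, -16.086933)
h = r sin θ − e = -16.086933 − 1 = -17.086933
sin φ = h / L = -17.086933 / 252 = -0.06780529
φ = arcsin(-0.06780529) = -3.887940°

-3.8879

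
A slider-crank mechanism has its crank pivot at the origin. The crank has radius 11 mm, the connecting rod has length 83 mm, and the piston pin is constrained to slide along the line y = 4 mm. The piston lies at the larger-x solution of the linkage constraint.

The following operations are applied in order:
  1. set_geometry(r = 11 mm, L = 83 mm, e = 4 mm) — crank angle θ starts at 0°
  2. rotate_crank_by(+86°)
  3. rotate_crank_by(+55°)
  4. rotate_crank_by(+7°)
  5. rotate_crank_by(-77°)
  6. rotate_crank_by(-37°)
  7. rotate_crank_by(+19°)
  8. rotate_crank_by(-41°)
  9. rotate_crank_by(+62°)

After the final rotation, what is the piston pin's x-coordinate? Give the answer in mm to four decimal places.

85.7713

set_geometry: r = 11 mm, L = 83 mm, e = 4 mm; θ ← 0°
rotate_crank_by(+86°): θ ← 0° +86° = 86°
rotate_crank_by(+55°): θ ← 86° +55° = 141°
rotate_crank_by(+7°): θ ← 141° +7° = 148°
rotate_crank_by(-77°): θ ← 148° -77° = 71°
rotate_crank_by(-37°): θ ← 71° -37° = 34°
rotate_crank_by(+19°): θ ← 34° +19° = 53°
rotate_crank_by(-41°): θ ← 53° -41° = 12°
rotate_crank_by(+62°): θ ← 12° +62° = 74°
crank pin P = (r cos θ, r sin θ) = (3.032011, 10.573879)
h = r sin θ − e = 10.573879 − 4 = 6.573879
x = r cos θ + √(L² − h²) = 3.032011 + √(6889.0 − 43.2159) = 3.032011 + 82.739254 = 85.771265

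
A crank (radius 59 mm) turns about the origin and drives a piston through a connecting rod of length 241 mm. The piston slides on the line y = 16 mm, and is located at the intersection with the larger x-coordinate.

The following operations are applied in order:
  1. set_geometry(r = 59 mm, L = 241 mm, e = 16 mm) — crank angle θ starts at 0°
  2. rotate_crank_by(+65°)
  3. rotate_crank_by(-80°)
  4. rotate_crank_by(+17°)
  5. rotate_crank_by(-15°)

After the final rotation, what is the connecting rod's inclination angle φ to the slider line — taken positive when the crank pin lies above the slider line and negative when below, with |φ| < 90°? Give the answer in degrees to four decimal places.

set_geometry: r = 59 mm, L = 241 mm, e = 16 mm; θ ← 0°
rotate_crank_by(+65°): θ ← 0° +65° = 65°
rotate_crank_by(-80°): θ ← 65° -80° = -15°
rotate_crank_by(+17°): θ ← -15° +17° = 2°
rotate_crank_by(-15°): θ ← 2° -15° = -13°
crank pin P = (r cos θ, r sin θ) = (57.487834, -13.272112)
h = r sin θ − e = -13.272112 − 16 = -29.272112
sin φ = h / L = -29.272112 / 241 = -0.12146105
φ = arcsin(-0.12146105) = -6.976431°

-6.9764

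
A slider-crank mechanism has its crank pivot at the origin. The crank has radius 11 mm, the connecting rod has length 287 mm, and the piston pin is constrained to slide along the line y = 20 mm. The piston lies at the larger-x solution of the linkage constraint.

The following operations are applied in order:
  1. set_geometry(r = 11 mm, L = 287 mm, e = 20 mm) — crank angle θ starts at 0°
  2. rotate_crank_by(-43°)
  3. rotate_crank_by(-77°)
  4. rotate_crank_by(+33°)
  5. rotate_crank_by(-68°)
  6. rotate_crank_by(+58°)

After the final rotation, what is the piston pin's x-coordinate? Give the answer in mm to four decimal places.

283.9892

set_geometry: r = 11 mm, L = 287 mm, e = 20 mm; θ ← 0°
rotate_crank_by(-43°): θ ← 0° -43° = -43°
rotate_crank_by(-77°): θ ← -43° -77° = -120°
rotate_crank_by(+33°): θ ← -120° +33° = -87°
rotate_crank_by(-68°): θ ← -87° -68° = -155°
rotate_crank_by(+58°): θ ← -155° +58° = -97°
crank pin P = (r cos θ, r sin θ) = (-1.340563, -10.918008)
h = r sin θ − e = -10.918008 − 20 = -30.918008
x = r cos θ + √(L² − h²) = -1.340563 + √(82369.0 − 955.9232) = -1.340563 + 285.329769 = 283.989206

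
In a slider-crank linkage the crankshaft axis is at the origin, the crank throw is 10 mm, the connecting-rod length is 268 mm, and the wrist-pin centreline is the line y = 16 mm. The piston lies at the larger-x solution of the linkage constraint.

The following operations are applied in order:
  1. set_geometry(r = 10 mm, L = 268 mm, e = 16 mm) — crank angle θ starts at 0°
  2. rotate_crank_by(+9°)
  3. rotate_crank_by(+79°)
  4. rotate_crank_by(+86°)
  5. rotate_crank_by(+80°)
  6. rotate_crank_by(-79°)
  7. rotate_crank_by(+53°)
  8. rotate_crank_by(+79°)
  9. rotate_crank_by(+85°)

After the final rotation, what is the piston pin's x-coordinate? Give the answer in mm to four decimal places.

set_geometry: r = 10 mm, L = 268 mm, e = 16 mm; θ ← 0°
rotate_crank_by(+9°): θ ← 0° +9° = 9°
rotate_crank_by(+79°): θ ← 9° +79° = 88°
rotate_crank_by(+86°): θ ← 88° +86° = 174°
rotate_crank_by(+80°): θ ← 174° +80° = 254°
rotate_crank_by(-79°): θ ← 254° -79° = 175°
rotate_crank_by(+53°): θ ← 175° +53° = 228°
rotate_crank_by(+79°): θ ← 228° +79° = 307°
rotate_crank_by(+85°): θ ← 307° +85° = 392°
crank pin P = (r cos θ, r sin θ) = (8.480481, 5.299193)
h = r sin θ − e = 5.299193 − 16 = -10.700807
x = r cos θ + √(L² − h²) = 8.480481 + √(71824.0 − 114.5073) = 8.480481 + 267.786282 = 276.266763

276.2668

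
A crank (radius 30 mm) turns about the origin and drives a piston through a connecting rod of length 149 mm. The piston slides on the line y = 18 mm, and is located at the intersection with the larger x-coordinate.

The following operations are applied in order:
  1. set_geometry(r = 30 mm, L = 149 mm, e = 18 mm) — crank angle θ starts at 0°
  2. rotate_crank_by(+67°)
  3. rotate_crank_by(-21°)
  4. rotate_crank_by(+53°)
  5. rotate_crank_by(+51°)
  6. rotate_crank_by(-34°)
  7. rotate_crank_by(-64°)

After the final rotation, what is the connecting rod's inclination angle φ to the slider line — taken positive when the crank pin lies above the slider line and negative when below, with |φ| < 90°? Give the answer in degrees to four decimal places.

2.1694

set_geometry: r = 30 mm, L = 149 mm, e = 18 mm; θ ← 0°
rotate_crank_by(+67°): θ ← 0° +67° = 67°
rotate_crank_by(-21°): θ ← 67° -21° = 46°
rotate_crank_by(+53°): θ ← 46° +53° = 99°
rotate_crank_by(+51°): θ ← 99° +51° = 150°
rotate_crank_by(-34°): θ ← 150° -34° = 116°
rotate_crank_by(-64°): θ ← 116° -64° = 52°
crank pin P = (r cos θ, r sin θ) = (18.469844, 23.640323)
h = r sin θ − e = 23.640323 − 18 = 5.640323
sin φ = h / L = 5.640323 / 149 = 0.03785451
φ = arcsin(0.03785451) = 2.169422°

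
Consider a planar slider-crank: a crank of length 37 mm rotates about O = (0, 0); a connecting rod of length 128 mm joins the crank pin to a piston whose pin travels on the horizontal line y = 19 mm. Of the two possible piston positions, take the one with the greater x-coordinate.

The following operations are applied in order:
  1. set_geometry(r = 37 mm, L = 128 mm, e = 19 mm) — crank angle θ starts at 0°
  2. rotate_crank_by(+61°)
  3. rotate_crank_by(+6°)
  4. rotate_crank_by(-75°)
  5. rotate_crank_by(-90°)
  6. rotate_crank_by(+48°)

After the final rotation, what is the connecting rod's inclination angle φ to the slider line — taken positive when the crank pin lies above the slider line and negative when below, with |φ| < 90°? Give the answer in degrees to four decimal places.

set_geometry: r = 37 mm, L = 128 mm, e = 19 mm; θ ← 0°
rotate_crank_by(+61°): θ ← 0° +61° = 61°
rotate_crank_by(+6°): θ ← 61° +6° = 67°
rotate_crank_by(-75°): θ ← 67° -75° = -8°
rotate_crank_by(-90°): θ ← -8° -90° = -98°
rotate_crank_by(+48°): θ ← -98° +48° = -50°
crank pin P = (r cos θ, r sin θ) = (23.783142, -28.343644)
h = r sin θ − e = -28.343644 − 19 = -47.343644
sin φ = h / L = -47.343644 / 128 = -0.36987222
φ = arcsin(-0.36987222) = -21.707737°

-21.7077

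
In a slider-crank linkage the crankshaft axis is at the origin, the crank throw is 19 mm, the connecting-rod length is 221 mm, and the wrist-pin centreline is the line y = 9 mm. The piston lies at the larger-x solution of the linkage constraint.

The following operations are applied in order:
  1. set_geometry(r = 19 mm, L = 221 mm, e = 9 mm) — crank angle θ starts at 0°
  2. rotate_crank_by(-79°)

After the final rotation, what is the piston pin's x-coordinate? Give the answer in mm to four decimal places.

set_geometry: r = 19 mm, L = 221 mm, e = 9 mm; θ ← 0°
rotate_crank_by(-79°): θ ← 0° -79° = -79°
crank pin P = (r cos θ, r sin θ) = (3.625371, -18.650916)
h = r sin θ − e = -18.650916 − 9 = -27.650916
x = r cos θ + √(L² − h²) = 3.625371 + √(48841.0 − 764.5732) = 3.625371 + 219.263373 = 222.888744

222.8887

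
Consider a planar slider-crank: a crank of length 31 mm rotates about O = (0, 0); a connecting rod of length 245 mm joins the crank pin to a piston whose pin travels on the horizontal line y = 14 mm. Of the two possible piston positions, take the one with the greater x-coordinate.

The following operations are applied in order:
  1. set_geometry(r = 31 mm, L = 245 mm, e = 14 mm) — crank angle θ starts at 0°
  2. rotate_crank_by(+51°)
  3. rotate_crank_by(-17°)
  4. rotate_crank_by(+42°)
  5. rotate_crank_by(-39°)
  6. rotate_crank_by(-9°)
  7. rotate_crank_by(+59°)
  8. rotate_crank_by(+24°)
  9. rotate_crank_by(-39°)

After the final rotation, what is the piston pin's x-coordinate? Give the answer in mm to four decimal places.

set_geometry: r = 31 mm, L = 245 mm, e = 14 mm; θ ← 0°
rotate_crank_by(+51°): θ ← 0° +51° = 51°
rotate_crank_by(-17°): θ ← 51° -17° = 34°
rotate_crank_by(+42°): θ ← 34° +42° = 76°
rotate_crank_by(-39°): θ ← 76° -39° = 37°
rotate_crank_by(-9°): θ ← 37° -9° = 28°
rotate_crank_by(+59°): θ ← 28° +59° = 87°
rotate_crank_by(+24°): θ ← 87° +24° = 111°
rotate_crank_by(-39°): θ ← 111° -39° = 72°
crank pin P = (r cos θ, r sin θ) = (9.579527, 29.482752)
h = r sin θ − e = 29.482752 − 14 = 15.482752
x = r cos θ + √(L² − h²) = 9.579527 + √(60025.0 − 239.7156) = 9.579527 + 244.510295 = 254.089822

254.0898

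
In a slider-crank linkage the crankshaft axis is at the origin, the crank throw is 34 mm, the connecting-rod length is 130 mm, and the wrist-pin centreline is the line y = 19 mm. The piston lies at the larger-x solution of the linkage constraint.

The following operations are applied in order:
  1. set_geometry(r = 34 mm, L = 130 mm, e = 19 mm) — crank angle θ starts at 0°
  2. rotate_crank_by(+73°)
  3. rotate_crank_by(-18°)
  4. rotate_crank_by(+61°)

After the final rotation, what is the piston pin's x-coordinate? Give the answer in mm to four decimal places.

114.5805

set_geometry: r = 34 mm, L = 130 mm, e = 19 mm; θ ← 0°
rotate_crank_by(+73°): θ ← 0° +73° = 73°
rotate_crank_by(-18°): θ ← 73° -18° = 55°
rotate_crank_by(+61°): θ ← 55° +61° = 116°
crank pin P = (r cos θ, r sin θ) = (-14.904619, 30.558998)
h = r sin θ − e = 30.558998 − 19 = 11.558998
x = r cos θ + √(L² − h²) = -14.904619 + √(16900.0 − 133.6104) = -14.904619 + 129.485094 = 114.580475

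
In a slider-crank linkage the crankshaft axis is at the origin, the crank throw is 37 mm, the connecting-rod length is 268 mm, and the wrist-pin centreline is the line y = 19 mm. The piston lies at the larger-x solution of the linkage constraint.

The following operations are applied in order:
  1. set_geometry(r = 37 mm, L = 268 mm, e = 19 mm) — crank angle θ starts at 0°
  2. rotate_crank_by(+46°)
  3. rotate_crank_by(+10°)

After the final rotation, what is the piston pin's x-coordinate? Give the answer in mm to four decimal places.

set_geometry: r = 37 mm, L = 268 mm, e = 19 mm; θ ← 0°
rotate_crank_by(+46°): θ ← 0° +46° = 46°
rotate_crank_by(+10°): θ ← 46° +10° = 56°
crank pin P = (r cos θ, r sin θ) = (20.690137, 30.674390)
h = r sin θ − e = 30.674390 − 19 = 11.674390
x = r cos θ + √(L² − h²) = 20.690137 + √(71824.0 − 136.2914) = 20.690137 + 267.745604 = 288.435742

288.4357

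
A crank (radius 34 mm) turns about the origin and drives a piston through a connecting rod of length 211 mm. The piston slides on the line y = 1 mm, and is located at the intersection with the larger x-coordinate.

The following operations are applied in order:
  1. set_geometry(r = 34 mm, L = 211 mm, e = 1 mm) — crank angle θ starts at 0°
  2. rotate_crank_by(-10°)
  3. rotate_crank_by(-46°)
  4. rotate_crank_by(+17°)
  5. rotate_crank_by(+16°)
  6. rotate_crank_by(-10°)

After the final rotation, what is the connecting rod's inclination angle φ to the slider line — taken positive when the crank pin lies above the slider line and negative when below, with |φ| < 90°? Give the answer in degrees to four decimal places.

-5.3075

set_geometry: r = 34 mm, L = 211 mm, e = 1 mm; θ ← 0°
rotate_crank_by(-10°): θ ← 0° -10° = -10°
rotate_crank_by(-46°): θ ← -10° -46° = -56°
rotate_crank_by(+17°): θ ← -56° +17° = -39°
rotate_crank_by(+16°): θ ← -39° +16° = -23°
rotate_crank_by(-10°): θ ← -23° -10° = -33°
crank pin P = (r cos θ, r sin θ) = (28.514799, -18.517727)
h = r sin θ − e = -18.517727 − 1 = -19.517727
sin φ = h / L = -19.517727 / 211 = -0.09250108
φ = arcsin(-0.09250108) = -5.307509°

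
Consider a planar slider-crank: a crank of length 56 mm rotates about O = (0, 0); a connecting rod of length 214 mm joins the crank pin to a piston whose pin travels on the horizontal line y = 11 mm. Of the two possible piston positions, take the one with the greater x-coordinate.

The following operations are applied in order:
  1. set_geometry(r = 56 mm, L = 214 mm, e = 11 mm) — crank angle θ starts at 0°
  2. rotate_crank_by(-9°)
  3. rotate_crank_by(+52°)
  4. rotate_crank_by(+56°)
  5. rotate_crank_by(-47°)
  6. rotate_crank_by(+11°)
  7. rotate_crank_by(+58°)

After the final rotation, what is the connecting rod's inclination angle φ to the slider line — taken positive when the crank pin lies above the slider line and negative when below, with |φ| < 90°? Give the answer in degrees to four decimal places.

set_geometry: r = 56 mm, L = 214 mm, e = 11 mm; θ ← 0°
rotate_crank_by(-9°): θ ← 0° -9° = -9°
rotate_crank_by(+52°): θ ← -9° +52° = 43°
rotate_crank_by(+56°): θ ← 43° +56° = 99°
rotate_crank_by(-47°): θ ← 99° -47° = 52°
rotate_crank_by(+11°): θ ← 52° +11° = 63°
rotate_crank_by(+58°): θ ← 63° +58° = 121°
crank pin P = (r cos θ, r sin θ) = (-28.842132, 48.001369)
h = r sin θ − e = 48.001369 − 11 = 37.001369
sin φ = h / L = 37.001369 / 214 = 0.17290359
φ = arcsin(0.17290359) = 9.956683°

9.9567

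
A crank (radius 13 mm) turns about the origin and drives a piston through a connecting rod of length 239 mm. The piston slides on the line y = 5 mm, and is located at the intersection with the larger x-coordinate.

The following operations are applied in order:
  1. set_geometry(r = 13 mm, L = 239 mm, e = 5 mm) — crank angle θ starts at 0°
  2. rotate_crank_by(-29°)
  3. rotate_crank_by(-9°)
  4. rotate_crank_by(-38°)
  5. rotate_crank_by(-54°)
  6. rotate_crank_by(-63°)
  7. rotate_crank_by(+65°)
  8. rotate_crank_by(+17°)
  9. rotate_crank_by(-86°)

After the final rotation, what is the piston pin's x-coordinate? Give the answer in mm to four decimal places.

226.5650

set_geometry: r = 13 mm, L = 239 mm, e = 5 mm; θ ← 0°
rotate_crank_by(-29°): θ ← 0° -29° = -29°
rotate_crank_by(-9°): θ ← -29° -9° = -38°
rotate_crank_by(-38°): θ ← -38° -38° = -76°
rotate_crank_by(-54°): θ ← -76° -54° = -130°
rotate_crank_by(-63°): θ ← -130° -63° = -193°
rotate_crank_by(+65°): θ ← -193° +65° = -128°
rotate_crank_by(+17°): θ ← -128° +17° = -111°
rotate_crank_by(-86°): θ ← -111° -86° = -197°
crank pin P = (r cos θ, r sin θ) = (-12.431962, 3.800832)
h = r sin θ − e = 3.800832 − 5 = -1.199168
x = r cos θ + √(L² − h²) = -12.431962 + √(57121.0 − 1.4380) = -12.431962 + 238.996992 = 226.565030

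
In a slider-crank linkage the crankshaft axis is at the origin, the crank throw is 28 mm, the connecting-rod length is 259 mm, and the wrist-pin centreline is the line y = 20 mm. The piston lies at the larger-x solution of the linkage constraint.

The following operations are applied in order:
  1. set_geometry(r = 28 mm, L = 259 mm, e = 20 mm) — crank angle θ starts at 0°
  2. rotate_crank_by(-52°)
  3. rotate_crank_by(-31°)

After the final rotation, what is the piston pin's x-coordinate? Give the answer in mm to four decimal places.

257.9649

set_geometry: r = 28 mm, L = 259 mm, e = 20 mm; θ ← 0°
rotate_crank_by(-52°): θ ← 0° -52° = -52°
rotate_crank_by(-31°): θ ← -52° -31° = -83°
crank pin P = (r cos θ, r sin θ) = (3.412342, -27.791292)
h = r sin θ − e = -27.791292 − 20 = -47.791292
x = r cos θ + √(L² − h²) = 3.412342 + √(67081.0 − 2284.0076) = 3.412342 + 254.552534 = 257.964875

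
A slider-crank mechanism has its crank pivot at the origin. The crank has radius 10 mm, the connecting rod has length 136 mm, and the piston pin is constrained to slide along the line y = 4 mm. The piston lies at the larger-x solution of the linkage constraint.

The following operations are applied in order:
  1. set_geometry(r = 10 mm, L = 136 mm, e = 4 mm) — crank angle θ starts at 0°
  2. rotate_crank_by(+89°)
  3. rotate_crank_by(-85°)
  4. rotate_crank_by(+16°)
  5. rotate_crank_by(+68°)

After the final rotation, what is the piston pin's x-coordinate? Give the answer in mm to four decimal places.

136.2168

set_geometry: r = 10 mm, L = 136 mm, e = 4 mm; θ ← 0°
rotate_crank_by(+89°): θ ← 0° +89° = 89°
rotate_crank_by(-85°): θ ← 89° -85° = 4°
rotate_crank_by(+16°): θ ← 4° +16° = 20°
rotate_crank_by(+68°): θ ← 20° +68° = 88°
crank pin P = (r cos θ, r sin θ) = (0.348995, 9.993908)
h = r sin θ − e = 9.993908 − 4 = 5.993908
x = r cos θ + √(L² − h²) = 0.348995 + √(18496.0 − 35.9269) = 0.348995 + 135.867851 = 136.216846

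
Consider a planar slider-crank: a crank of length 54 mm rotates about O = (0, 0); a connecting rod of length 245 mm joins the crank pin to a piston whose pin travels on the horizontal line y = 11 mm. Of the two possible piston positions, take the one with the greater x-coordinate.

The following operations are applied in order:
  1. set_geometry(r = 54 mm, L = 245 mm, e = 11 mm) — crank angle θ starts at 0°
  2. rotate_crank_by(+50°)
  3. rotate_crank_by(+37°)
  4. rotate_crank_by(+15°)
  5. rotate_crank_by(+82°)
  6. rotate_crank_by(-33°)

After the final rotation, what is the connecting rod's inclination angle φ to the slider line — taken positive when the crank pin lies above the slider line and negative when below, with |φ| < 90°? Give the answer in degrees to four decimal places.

3.5522

set_geometry: r = 54 mm, L = 245 mm, e = 11 mm; θ ← 0°
rotate_crank_by(+50°): θ ← 0° +50° = 50°
rotate_crank_by(+37°): θ ← 50° +37° = 87°
rotate_crank_by(+15°): θ ← 87° +15° = 102°
rotate_crank_by(+82°): θ ← 102° +82° = 184°
rotate_crank_by(-33°): θ ← 184° -33° = 151°
crank pin P = (r cos θ, r sin θ) = (-47.229464, 26.179719)
h = r sin θ − e = 26.179719 − 11 = 15.179719
sin φ = h / L = 15.179719 / 245 = 0.06195804
φ = arcsin(0.06195804) = 3.552209°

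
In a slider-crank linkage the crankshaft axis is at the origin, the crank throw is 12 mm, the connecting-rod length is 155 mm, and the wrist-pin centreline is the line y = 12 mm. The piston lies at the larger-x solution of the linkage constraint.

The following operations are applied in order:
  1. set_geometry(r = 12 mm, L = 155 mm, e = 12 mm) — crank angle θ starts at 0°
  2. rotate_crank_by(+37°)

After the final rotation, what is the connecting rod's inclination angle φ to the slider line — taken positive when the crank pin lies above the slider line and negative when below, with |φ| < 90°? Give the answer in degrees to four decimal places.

-1.7665

set_geometry: r = 12 mm, L = 155 mm, e = 12 mm; θ ← 0°
rotate_crank_by(+37°): θ ← 0° +37° = 37°
crank pin P = (r cos θ, r sin θ) = (9.583626, 7.221780)
h = r sin θ − e = 7.221780 − 12 = -4.778220
sin φ = h / L = -4.778220 / 155 = -0.03082722
φ = arcsin(-0.03082722) = -1.766550°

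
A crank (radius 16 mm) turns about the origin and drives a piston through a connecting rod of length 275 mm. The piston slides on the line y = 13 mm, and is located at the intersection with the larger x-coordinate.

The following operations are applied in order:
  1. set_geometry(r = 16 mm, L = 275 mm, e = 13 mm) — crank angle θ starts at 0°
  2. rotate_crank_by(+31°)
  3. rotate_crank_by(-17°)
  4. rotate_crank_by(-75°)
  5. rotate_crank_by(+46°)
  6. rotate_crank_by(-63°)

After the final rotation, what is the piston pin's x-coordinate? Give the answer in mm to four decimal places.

set_geometry: r = 16 mm, L = 275 mm, e = 13 mm; θ ← 0°
rotate_crank_by(+31°): θ ← 0° +31° = 31°
rotate_crank_by(-17°): θ ← 31° -17° = 14°
rotate_crank_by(-75°): θ ← 14° -75° = -61°
rotate_crank_by(+46°): θ ← -61° +46° = -15°
rotate_crank_by(-63°): θ ← -15° -63° = -78°
crank pin P = (r cos θ, r sin θ) = (3.326587, -15.650362)
h = r sin θ − e = -15.650362 − 13 = -28.650362
x = r cos θ + √(L² − h²) = 3.326587 + √(75625.0 − 820.8432) = 3.326587 + 273.503486 = 276.830073

276.8301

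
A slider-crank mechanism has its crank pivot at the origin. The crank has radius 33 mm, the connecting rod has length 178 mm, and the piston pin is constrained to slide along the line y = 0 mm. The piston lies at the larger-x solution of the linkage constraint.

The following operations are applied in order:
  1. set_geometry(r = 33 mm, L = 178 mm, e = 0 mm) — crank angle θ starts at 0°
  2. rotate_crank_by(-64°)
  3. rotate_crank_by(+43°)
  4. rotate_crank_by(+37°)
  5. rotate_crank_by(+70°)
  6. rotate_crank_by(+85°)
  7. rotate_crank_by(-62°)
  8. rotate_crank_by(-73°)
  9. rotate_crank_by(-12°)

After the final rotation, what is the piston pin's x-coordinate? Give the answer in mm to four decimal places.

207.6402

set_geometry: r = 33 mm, L = 178 mm, e = 0 mm; θ ← 0°
rotate_crank_by(-64°): θ ← 0° -64° = -64°
rotate_crank_by(+43°): θ ← -64° +43° = -21°
rotate_crank_by(+37°): θ ← -21° +37° = 16°
rotate_crank_by(+70°): θ ← 16° +70° = 86°
rotate_crank_by(+85°): θ ← 86° +85° = 171°
rotate_crank_by(-62°): θ ← 171° -62° = 109°
rotate_crank_by(-73°): θ ← 109° -73° = 36°
rotate_crank_by(-12°): θ ← 36° -12° = 24°
crank pin P = (r cos θ, r sin θ) = (30.147000, 13.422309)
h = r sin θ − e = 13.422309 − 0 = 13.422309
x = r cos θ + √(L² − h²) = 30.147000 + √(31684.0 − 180.1584) = 30.147000 + 177.493216 = 207.640216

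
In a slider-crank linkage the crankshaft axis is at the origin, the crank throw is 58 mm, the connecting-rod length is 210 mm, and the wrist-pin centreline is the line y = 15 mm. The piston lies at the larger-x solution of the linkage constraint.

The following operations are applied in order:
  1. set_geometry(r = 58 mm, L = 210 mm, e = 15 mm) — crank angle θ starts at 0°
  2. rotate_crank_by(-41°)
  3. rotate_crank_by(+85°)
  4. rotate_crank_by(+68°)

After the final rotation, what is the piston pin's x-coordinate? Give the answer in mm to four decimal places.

set_geometry: r = 58 mm, L = 210 mm, e = 15 mm; θ ← 0°
rotate_crank_by(-41°): θ ← 0° -41° = -41°
rotate_crank_by(+85°): θ ← -41° +85° = 44°
rotate_crank_by(+68°): θ ← 44° +68° = 112°
crank pin P = (r cos θ, r sin θ) = (-21.727182, 53.776664)
h = r sin θ − e = 53.776664 − 15 = 38.776664
x = r cos θ + √(L² − h²) = -21.727182 + √(44100.0 − 1503.6296) = -21.727182 + 206.388881 = 184.661699

184.6617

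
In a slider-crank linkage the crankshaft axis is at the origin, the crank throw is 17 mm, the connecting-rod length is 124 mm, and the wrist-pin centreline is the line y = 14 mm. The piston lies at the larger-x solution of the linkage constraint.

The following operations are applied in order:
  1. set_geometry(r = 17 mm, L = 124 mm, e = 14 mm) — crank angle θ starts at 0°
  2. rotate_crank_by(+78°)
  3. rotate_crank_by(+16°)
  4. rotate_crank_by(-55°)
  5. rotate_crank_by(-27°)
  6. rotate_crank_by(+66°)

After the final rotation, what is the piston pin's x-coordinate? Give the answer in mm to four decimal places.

127.5066

set_geometry: r = 17 mm, L = 124 mm, e = 14 mm; θ ← 0°
rotate_crank_by(+78°): θ ← 0° +78° = 78°
rotate_crank_by(+16°): θ ← 78° +16° = 94°
rotate_crank_by(-55°): θ ← 94° -55° = 39°
rotate_crank_by(-27°): θ ← 39° -27° = 12°
rotate_crank_by(+66°): θ ← 12° +66° = 78°
crank pin P = (r cos θ, r sin θ) = (3.534499, 16.628509)
h = r sin θ − e = 16.628509 − 14 = 2.628509
x = r cos θ + √(L² − h²) = 3.534499 + √(15376.0 − 6.9091) = 3.534499 + 123.972138 = 127.506636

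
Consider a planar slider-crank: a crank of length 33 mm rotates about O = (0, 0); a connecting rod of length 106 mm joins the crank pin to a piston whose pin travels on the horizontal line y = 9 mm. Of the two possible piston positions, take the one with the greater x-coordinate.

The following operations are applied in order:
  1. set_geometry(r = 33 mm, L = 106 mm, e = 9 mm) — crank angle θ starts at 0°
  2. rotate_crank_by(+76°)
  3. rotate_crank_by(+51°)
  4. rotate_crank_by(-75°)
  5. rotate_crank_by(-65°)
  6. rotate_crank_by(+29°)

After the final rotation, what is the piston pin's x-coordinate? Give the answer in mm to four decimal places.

137.7216

set_geometry: r = 33 mm, L = 106 mm, e = 9 mm; θ ← 0°
rotate_crank_by(+76°): θ ← 0° +76° = 76°
rotate_crank_by(+51°): θ ← 76° +51° = 127°
rotate_crank_by(-75°): θ ← 127° -75° = 52°
rotate_crank_by(-65°): θ ← 52° -65° = -13°
rotate_crank_by(+29°): θ ← -13° +29° = 16°
crank pin P = (r cos θ, r sin θ) = (31.721636, 9.096033)
h = r sin θ − e = 9.096033 − 9 = 0.096033
x = r cos θ + √(L² − h²) = 31.721636 + √(11236.0 − 0.0092) = 31.721636 + 105.999956 = 137.721592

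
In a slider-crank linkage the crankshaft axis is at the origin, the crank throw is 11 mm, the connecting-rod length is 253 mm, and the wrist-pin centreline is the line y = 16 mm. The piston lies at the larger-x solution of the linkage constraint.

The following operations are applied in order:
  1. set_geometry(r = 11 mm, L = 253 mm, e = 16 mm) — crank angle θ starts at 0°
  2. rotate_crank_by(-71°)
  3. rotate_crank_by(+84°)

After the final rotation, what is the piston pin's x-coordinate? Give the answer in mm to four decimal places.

set_geometry: r = 11 mm, L = 253 mm, e = 16 mm; θ ← 0°
rotate_crank_by(-71°): θ ← 0° -71° = -71°
rotate_crank_by(+84°): θ ← -71° +84° = 13°
crank pin P = (r cos θ, r sin θ) = (10.718071, 2.474462)
h = r sin θ − e = 2.474462 − 16 = -13.525538
x = r cos θ + √(L² − h²) = 10.718071 + √(64009.0 − 182.9402) = 10.718071 + 252.638199 = 263.356270

263.3563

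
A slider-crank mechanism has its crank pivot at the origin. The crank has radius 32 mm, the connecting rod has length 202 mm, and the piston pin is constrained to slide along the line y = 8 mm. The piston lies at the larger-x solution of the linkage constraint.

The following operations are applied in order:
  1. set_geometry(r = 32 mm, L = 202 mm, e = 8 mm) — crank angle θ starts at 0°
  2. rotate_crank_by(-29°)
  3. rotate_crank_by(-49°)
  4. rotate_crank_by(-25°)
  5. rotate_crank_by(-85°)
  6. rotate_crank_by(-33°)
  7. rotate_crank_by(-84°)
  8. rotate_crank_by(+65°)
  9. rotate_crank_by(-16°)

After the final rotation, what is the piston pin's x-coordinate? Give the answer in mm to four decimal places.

set_geometry: r = 32 mm, L = 202 mm, e = 8 mm; θ ← 0°
rotate_crank_by(-29°): θ ← 0° -29° = -29°
rotate_crank_by(-49°): θ ← -29° -49° = -78°
rotate_crank_by(-25°): θ ← -78° -25° = -103°
rotate_crank_by(-85°): θ ← -103° -85° = -188°
rotate_crank_by(-33°): θ ← -188° -33° = -221°
rotate_crank_by(-84°): θ ← -221° -84° = -305°
rotate_crank_by(+65°): θ ← -305° +65° = -240°
rotate_crank_by(-16°): θ ← -240° -16° = -256°
crank pin P = (r cos θ, r sin θ) = (-7.741501, 31.049463)
h = r sin θ − e = 31.049463 − 8 = 23.049463
x = r cos θ + √(L² − h²) = -7.741501 + √(40804.0 − 531.2778) = -7.741501 + 200.680647 = 192.939147

192.9391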